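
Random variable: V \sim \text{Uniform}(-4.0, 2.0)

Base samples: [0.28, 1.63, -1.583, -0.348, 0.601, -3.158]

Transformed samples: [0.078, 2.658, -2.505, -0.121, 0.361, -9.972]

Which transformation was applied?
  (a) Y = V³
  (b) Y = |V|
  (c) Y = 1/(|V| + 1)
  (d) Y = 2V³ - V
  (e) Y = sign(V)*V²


Checking option (e) Y = sign(V)*V²:
  V = 0.28 -> Y = 0.078 ✓
  V = 1.63 -> Y = 2.658 ✓
  V = -1.583 -> Y = -2.505 ✓
All samples match this transformation.

(e) sign(V)*V²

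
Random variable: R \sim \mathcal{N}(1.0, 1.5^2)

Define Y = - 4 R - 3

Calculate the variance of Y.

For Y = aR + b: Var(Y) = a² * Var(R)
Var(R) = 1.5^2 = 2.25
Var(Y) = (-4)² * 2.25 = 16 * 2.25 = 36

36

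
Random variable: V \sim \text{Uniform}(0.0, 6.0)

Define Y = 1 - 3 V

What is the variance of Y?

For Y = aV + b: Var(Y) = a² * Var(V)
Var(V) = (6 - 0)^2/12 = 3
Var(Y) = (-3)² * 3 = 9 * 3 = 27

27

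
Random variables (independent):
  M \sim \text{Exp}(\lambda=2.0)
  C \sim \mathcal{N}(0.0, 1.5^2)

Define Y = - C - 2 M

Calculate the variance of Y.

For independent RVs: Var(aX + bY) = a²Var(X) + b²Var(Y)
Var(M) = 0.25
Var(C) = 2.25
Var(Y) = (-2)²*0.25 + (-1)²*2.25
= 4*0.25 + 1*2.25 = 3.25

3.25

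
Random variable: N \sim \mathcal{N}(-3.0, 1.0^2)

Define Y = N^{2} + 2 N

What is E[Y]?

E[Y] = 1*E[N²] + 2*E[N]
E[N] = -3
E[N²] = Var(N) + (E[N])² = 1 + 9 = 10
E[Y] = 1*10 + 2*(-3) = 4

4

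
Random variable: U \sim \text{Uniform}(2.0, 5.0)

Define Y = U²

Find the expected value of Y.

E[U²] = Var(U) + (E[U])² = 0.75 + 12.25 = 13

13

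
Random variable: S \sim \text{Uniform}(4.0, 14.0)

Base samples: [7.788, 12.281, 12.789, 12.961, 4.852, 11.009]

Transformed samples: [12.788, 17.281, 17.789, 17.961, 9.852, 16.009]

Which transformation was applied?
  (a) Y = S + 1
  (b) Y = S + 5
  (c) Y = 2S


Checking option (b) Y = S + 5:
  S = 7.788 -> Y = 12.788 ✓
  S = 12.281 -> Y = 17.281 ✓
  S = 12.789 -> Y = 17.789 ✓
All samples match this transformation.

(b) S + 5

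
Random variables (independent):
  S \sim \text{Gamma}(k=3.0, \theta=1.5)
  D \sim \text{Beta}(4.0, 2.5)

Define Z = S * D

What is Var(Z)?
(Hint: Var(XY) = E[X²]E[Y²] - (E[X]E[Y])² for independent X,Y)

Var(XY) = E[X²]E[Y²] - (E[X]E[Y])²
E[S] = 4.5, Var(S) = 6.75
E[D] = 0.61538462, Var(D) = 0.031558185
E[S²] = 6.75 + 4.5² = 27
E[D²] = 0.031558185 + 0.61538462² = 0.41025641
Var(Z) = 27*0.41025641 - (4.5*0.61538462)²
= 11.076923 - 7.6686391 = 3.408284

3.408284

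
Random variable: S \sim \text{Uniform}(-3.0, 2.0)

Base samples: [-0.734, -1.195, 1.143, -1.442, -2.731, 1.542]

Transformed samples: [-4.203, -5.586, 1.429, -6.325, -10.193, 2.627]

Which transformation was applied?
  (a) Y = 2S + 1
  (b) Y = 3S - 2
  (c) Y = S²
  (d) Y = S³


Checking option (b) Y = 3S - 2:
  S = -0.734 -> Y = -4.203 ✓
  S = -1.195 -> Y = -5.586 ✓
  S = 1.143 -> Y = 1.429 ✓
All samples match this transformation.

(b) 3S - 2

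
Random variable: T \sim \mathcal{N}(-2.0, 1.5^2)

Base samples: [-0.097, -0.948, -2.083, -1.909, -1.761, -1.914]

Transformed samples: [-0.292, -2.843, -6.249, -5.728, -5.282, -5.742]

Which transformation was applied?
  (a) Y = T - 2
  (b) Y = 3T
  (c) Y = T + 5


Checking option (b) Y = 3T:
  T = -0.097 -> Y = -0.292 ✓
  T = -0.948 -> Y = -2.843 ✓
  T = -2.083 -> Y = -6.249 ✓
All samples match this transformation.

(b) 3T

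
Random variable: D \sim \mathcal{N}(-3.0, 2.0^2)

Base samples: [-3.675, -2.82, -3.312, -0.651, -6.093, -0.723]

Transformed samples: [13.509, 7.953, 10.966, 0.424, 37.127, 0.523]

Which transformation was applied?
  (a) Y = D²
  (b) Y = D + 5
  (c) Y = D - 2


Checking option (a) Y = D²:
  D = -3.675 -> Y = 13.509 ✓
  D = -2.82 -> Y = 7.953 ✓
  D = -3.312 -> Y = 10.966 ✓
All samples match this transformation.

(a) D²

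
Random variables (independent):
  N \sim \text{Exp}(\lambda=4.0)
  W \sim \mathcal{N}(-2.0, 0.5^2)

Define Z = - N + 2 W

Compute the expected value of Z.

E[Z] = -1*E[N] + 2*E[W]
E[N] = 0.25
E[W] = -2
E[Z] = -1*0.25 + 2*(-2) = -4.25

-4.25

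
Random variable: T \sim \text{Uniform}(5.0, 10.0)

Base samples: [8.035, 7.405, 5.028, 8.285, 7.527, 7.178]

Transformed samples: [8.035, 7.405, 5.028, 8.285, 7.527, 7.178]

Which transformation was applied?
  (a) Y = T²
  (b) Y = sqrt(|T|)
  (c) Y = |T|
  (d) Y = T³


Checking option (c) Y = |T|:
  T = 8.035 -> Y = 8.035 ✓
  T = 7.405 -> Y = 7.405 ✓
  T = 5.028 -> Y = 5.028 ✓
All samples match this transformation.

(c) |T|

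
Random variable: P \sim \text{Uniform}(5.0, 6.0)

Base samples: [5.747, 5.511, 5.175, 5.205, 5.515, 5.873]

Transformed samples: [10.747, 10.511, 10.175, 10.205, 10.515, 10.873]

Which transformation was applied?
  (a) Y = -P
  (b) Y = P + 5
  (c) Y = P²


Checking option (b) Y = P + 5:
  P = 5.747 -> Y = 10.747 ✓
  P = 5.511 -> Y = 10.511 ✓
  P = 5.175 -> Y = 10.175 ✓
All samples match this transformation.

(b) P + 5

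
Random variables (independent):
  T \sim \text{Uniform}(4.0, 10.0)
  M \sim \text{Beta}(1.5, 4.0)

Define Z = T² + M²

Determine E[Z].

E[Z] = E[T²] + E[M²]
E[T²] = Var(T) + E[T]² = 3 + 49 = 52
E[M²] = Var(M) + E[M]² = 0.03051494 + 0.074380165 = 0.1048951
E[Z] = 52 + 0.1048951 = 52.104895

52.104895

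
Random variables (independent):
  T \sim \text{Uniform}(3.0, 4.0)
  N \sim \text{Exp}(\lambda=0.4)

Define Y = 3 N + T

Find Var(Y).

For independent RVs: Var(aX + bY) = a²Var(X) + b²Var(Y)
Var(T) = 0.083333333
Var(N) = 6.25
Var(Y) = 1²*0.083333333 + 3²*6.25
= 1*0.083333333 + 9*6.25 = 56.333333

56.333333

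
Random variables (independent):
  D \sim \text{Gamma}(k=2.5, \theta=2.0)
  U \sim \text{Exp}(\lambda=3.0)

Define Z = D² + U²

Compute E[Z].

E[Z] = E[D²] + E[U²]
E[D²] = Var(D) + E[D]² = 10 + 25 = 35
E[U²] = Var(U) + E[U]² = 0.11111111 + 0.11111111 = 0.22222222
E[Z] = 35 + 0.22222222 = 35.222222

35.222222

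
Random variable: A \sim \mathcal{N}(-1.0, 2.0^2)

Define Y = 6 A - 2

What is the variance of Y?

For Y = aA + b: Var(Y) = a² * Var(A)
Var(A) = 2.0^2 = 4
Var(Y) = 6² * 4 = 36 * 4 = 144

144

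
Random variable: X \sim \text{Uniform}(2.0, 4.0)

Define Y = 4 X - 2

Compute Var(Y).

For Y = aX + b: Var(Y) = a² * Var(X)
Var(X) = (4 - 2)^2/12 = 0.33333333
Var(Y) = 4² * 0.33333333 = 16 * 0.33333333 = 5.3333333

5.3333333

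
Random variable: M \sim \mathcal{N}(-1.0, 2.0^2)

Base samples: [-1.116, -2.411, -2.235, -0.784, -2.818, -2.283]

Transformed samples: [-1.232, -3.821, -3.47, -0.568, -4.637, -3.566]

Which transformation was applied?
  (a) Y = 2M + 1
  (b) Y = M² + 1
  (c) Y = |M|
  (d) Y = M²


Checking option (a) Y = 2M + 1:
  M = -1.116 -> Y = -1.232 ✓
  M = -2.411 -> Y = -3.821 ✓
  M = -2.235 -> Y = -3.47 ✓
All samples match this transformation.

(a) 2M + 1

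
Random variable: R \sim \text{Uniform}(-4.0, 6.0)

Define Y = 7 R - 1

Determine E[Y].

For Y = 7R - 1:
E[Y] = 7 * E[R] - 1
E[R] = (-4 + 6)/2 = 1
E[Y] = 7 * 1 - 1 = 6

6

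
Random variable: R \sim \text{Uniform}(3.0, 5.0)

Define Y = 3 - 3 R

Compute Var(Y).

For Y = aR + b: Var(Y) = a² * Var(R)
Var(R) = (5 - 3)^2/12 = 0.33333333
Var(Y) = (-3)² * 0.33333333 = 9 * 0.33333333 = 3

3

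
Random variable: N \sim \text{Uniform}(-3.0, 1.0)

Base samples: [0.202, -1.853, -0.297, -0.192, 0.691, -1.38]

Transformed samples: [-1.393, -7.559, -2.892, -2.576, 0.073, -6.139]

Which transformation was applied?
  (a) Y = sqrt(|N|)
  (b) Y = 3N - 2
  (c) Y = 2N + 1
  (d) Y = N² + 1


Checking option (b) Y = 3N - 2:
  N = 0.202 -> Y = -1.393 ✓
  N = -1.853 -> Y = -7.559 ✓
  N = -0.297 -> Y = -2.892 ✓
All samples match this transformation.

(b) 3N - 2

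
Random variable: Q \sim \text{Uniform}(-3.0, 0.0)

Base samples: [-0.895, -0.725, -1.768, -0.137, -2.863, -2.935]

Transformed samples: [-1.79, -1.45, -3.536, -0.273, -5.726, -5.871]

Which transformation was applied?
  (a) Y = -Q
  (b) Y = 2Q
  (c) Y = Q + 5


Checking option (b) Y = 2Q:
  Q = -0.895 -> Y = -1.79 ✓
  Q = -0.725 -> Y = -1.45 ✓
  Q = -1.768 -> Y = -3.536 ✓
All samples match this transformation.

(b) 2Q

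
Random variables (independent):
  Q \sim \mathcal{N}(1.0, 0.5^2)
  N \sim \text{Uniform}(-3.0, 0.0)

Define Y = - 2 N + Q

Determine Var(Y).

For independent RVs: Var(aX + bY) = a²Var(X) + b²Var(Y)
Var(Q) = 0.25
Var(N) = 0.75
Var(Y) = 1²*0.25 + (-2)²*0.75
= 1*0.25 + 4*0.75 = 3.25

3.25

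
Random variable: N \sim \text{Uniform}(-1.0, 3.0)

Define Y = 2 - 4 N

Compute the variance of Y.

For Y = aN + b: Var(Y) = a² * Var(N)
Var(N) = (3 + 1)^2/12 = 1.3333333
Var(Y) = (-4)² * 1.3333333 = 16 * 1.3333333 = 21.333333

21.333333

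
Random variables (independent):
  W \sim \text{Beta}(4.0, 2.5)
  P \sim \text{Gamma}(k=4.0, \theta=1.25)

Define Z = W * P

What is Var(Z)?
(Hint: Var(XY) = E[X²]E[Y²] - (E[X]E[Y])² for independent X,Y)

Var(XY) = E[X²]E[Y²] - (E[X]E[Y])²
E[W] = 0.61538462, Var(W) = 0.031558185
E[P] = 5, Var(P) = 6.25
E[W²] = 0.031558185 + 0.61538462² = 0.41025641
E[P²] = 6.25 + 5² = 31.25
Var(Z) = 0.41025641*31.25 - (0.61538462*5)²
= 12.820513 - 9.4674556 = 3.3530572

3.3530572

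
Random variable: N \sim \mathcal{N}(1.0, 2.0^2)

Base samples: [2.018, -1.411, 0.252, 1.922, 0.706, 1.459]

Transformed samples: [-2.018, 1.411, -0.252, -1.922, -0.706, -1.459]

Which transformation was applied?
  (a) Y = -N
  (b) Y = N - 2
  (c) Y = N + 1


Checking option (a) Y = -N:
  N = 2.018 -> Y = -2.018 ✓
  N = -1.411 -> Y = 1.411 ✓
  N = 0.252 -> Y = -0.252 ✓
All samples match this transformation.

(a) -N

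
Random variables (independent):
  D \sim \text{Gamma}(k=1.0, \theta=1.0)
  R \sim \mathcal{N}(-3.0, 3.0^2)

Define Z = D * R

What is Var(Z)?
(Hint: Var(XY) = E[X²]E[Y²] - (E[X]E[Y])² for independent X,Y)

Var(XY) = E[X²]E[Y²] - (E[X]E[Y])²
E[D] = 1, Var(D) = 1
E[R] = -3, Var(R) = 9
E[D²] = 1 + 1² = 2
E[R²] = 9 + (-3)² = 18
Var(Z) = 2*18 - (1*(-3))²
= 36 - 9 = 27

27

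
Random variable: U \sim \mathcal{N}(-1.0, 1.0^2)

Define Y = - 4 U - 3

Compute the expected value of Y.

For Y = -4U - 3:
E[Y] = -4 * E[U] - 3
E[U] = -1.0 = -1
E[Y] = -4 * (-1) - 3 = 1

1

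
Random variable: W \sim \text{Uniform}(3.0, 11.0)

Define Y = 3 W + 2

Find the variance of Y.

For Y = aW + b: Var(Y) = a² * Var(W)
Var(W) = (11 - 3)^2/12 = 5.3333333
Var(Y) = 3² * 5.3333333 = 9 * 5.3333333 = 48

48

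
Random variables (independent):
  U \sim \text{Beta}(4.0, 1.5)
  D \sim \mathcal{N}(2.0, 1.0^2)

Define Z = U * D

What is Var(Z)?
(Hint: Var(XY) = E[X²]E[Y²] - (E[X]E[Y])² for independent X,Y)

Var(XY) = E[X²]E[Y²] - (E[X]E[Y])²
E[U] = 0.72727273, Var(U) = 0.03051494
E[D] = 2, Var(D) = 1
E[U²] = 0.03051494 + 0.72727273² = 0.55944056
E[D²] = 1 + 2² = 5
Var(Z) = 0.55944056*5 - (0.72727273*2)²
= 2.7972028 - 2.1157025 = 0.68150032

0.68150032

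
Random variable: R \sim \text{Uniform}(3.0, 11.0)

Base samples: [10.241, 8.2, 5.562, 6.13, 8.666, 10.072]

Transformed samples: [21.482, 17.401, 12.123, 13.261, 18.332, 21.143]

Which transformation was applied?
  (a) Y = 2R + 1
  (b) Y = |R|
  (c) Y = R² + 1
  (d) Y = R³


Checking option (a) Y = 2R + 1:
  R = 10.241 -> Y = 21.482 ✓
  R = 8.2 -> Y = 17.401 ✓
  R = 5.562 -> Y = 12.123 ✓
All samples match this transformation.

(a) 2R + 1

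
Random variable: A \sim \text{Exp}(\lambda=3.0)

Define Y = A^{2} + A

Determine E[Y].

E[Y] = 1*E[A²] + 1*E[A]
E[A] = 0.33333333
E[A²] = Var(A) + (E[A])² = 0.11111111 + 0.11111111 = 0.22222222
E[Y] = 1*0.22222222 + 1*0.33333333 = 0.55555556

0.55555556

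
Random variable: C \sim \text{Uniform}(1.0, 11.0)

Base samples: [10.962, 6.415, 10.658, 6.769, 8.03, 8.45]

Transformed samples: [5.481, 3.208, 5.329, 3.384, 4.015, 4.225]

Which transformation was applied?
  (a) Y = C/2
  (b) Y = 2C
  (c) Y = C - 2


Checking option (a) Y = C/2:
  C = 10.962 -> Y = 5.481 ✓
  C = 6.415 -> Y = 3.208 ✓
  C = 10.658 -> Y = 5.329 ✓
All samples match this transformation.

(a) C/2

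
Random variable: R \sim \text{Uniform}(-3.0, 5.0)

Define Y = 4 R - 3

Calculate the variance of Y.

For Y = aR + b: Var(Y) = a² * Var(R)
Var(R) = (5 + 3)^2/12 = 5.3333333
Var(Y) = 4² * 5.3333333 = 16 * 5.3333333 = 85.333333

85.333333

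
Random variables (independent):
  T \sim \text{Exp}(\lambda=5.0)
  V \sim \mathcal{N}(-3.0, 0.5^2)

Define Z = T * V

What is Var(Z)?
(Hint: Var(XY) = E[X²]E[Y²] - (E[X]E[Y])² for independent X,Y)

Var(XY) = E[X²]E[Y²] - (E[X]E[Y])²
E[T] = 0.2, Var(T) = 0.04
E[V] = -3, Var(V) = 0.25
E[T²] = 0.04 + 0.2² = 0.08
E[V²] = 0.25 + (-3)² = 9.25
Var(Z) = 0.08*9.25 - (0.2*(-3))²
= 0.74 - 0.36 = 0.38

0.38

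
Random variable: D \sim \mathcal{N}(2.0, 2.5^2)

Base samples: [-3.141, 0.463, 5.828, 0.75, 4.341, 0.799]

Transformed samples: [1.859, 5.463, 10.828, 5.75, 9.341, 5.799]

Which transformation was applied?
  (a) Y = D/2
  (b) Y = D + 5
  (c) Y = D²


Checking option (b) Y = D + 5:
  D = -3.141 -> Y = 1.859 ✓
  D = 0.463 -> Y = 5.463 ✓
  D = 5.828 -> Y = 10.828 ✓
All samples match this transformation.

(b) D + 5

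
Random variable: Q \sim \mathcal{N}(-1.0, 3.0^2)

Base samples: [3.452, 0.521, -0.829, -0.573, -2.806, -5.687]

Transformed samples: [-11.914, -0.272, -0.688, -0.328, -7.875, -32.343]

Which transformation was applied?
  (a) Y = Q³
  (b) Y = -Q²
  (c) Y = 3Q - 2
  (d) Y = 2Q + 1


Checking option (b) Y = -Q²:
  Q = 3.452 -> Y = -11.914 ✓
  Q = 0.521 -> Y = -0.272 ✓
  Q = -0.829 -> Y = -0.688 ✓
All samples match this transformation.

(b) -Q²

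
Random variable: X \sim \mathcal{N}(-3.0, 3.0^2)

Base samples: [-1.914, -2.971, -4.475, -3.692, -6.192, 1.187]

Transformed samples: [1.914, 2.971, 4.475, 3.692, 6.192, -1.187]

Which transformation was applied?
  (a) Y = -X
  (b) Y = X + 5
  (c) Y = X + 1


Checking option (a) Y = -X:
  X = -1.914 -> Y = 1.914 ✓
  X = -2.971 -> Y = 2.971 ✓
  X = -4.475 -> Y = 4.475 ✓
All samples match this transformation.

(a) -X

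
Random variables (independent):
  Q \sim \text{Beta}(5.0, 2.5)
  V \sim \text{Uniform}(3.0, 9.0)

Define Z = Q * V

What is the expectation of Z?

For independent RVs: E[XY] = E[X]*E[Y]
E[Q] = 0.66666667
E[V] = 6
E[Z] = 0.66666667 * 6 = 4

4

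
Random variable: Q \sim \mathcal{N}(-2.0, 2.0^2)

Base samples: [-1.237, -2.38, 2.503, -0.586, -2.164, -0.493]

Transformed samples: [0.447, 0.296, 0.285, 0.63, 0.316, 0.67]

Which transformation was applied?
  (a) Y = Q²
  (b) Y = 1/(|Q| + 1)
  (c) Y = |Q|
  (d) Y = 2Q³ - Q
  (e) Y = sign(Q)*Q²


Checking option (b) Y = 1/(|Q| + 1):
  Q = -1.237 -> Y = 0.447 ✓
  Q = -2.38 -> Y = 0.296 ✓
  Q = 2.503 -> Y = 0.285 ✓
All samples match this transformation.

(b) 1/(|Q| + 1)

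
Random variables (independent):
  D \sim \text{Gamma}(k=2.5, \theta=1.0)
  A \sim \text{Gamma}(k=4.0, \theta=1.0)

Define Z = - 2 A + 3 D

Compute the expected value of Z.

E[Z] = 3*E[D] - 2*E[A]
E[D] = 2.5
E[A] = 4
E[Z] = 3*2.5 - 2*4 = -0.5

-0.5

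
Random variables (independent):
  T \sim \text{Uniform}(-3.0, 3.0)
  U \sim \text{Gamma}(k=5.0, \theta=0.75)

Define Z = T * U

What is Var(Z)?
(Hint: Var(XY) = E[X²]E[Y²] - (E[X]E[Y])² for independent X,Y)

Var(XY) = E[X²]E[Y²] - (E[X]E[Y])²
E[T] = 0, Var(T) = 3
E[U] = 3.75, Var(U) = 2.8125
E[T²] = 3 + 0² = 3
E[U²] = 2.8125 + 3.75² = 16.875
Var(Z) = 3*16.875 - (0*3.75)²
= 50.625 - 0 = 50.625

50.625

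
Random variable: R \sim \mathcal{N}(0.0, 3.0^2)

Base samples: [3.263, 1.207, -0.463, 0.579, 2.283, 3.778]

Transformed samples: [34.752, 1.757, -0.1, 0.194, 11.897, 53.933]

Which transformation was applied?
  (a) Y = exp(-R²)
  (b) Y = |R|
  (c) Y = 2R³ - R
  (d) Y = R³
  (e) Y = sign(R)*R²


Checking option (d) Y = R³:
  R = 3.263 -> Y = 34.752 ✓
  R = 1.207 -> Y = 1.757 ✓
  R = -0.463 -> Y = -0.1 ✓
All samples match this transformation.

(d) R³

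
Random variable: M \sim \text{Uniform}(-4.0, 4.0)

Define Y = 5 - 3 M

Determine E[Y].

For Y = -3M + 5:
E[Y] = -3 * E[M] + 5
E[M] = (-4 + 4)/2 = 0
E[Y] = -3 * 0 + 5 = 5

5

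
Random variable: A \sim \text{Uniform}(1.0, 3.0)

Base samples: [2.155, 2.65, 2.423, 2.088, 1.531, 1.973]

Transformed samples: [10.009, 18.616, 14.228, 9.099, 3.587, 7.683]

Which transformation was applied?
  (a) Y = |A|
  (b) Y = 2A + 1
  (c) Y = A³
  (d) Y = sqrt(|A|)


Checking option (c) Y = A³:
  A = 2.155 -> Y = 10.009 ✓
  A = 2.65 -> Y = 18.616 ✓
  A = 2.423 -> Y = 14.228 ✓
All samples match this transformation.

(c) A³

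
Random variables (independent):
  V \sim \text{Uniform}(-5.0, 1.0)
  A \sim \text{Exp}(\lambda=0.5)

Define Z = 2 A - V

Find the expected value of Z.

E[Z] = -1*E[V] + 2*E[A]
E[V] = -2
E[A] = 2
E[Z] = -1*(-2) + 2*2 = 6

6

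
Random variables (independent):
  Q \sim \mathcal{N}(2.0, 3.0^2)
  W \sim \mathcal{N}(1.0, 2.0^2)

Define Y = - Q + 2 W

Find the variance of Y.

For independent RVs: Var(aX + bY) = a²Var(X) + b²Var(Y)
Var(Q) = 9
Var(W) = 4
Var(Y) = (-1)²*9 + 2²*4
= 1*9 + 4*4 = 25

25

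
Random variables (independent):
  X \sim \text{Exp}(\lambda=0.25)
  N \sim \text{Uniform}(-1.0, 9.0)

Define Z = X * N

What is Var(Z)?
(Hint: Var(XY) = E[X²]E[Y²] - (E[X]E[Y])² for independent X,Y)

Var(XY) = E[X²]E[Y²] - (E[X]E[Y])²
E[X] = 4, Var(X) = 16
E[N] = 4, Var(N) = 8.3333333
E[X²] = 16 + 4² = 32
E[N²] = 8.3333333 + 4² = 24.333333
Var(Z) = 32*24.333333 - (4*4)²
= 778.66667 - 256 = 522.66667

522.66667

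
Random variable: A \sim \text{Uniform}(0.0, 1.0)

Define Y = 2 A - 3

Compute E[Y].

For Y = 2A - 3:
E[Y] = 2 * E[A] - 3
E[A] = (0 + 1)/2 = 0.5
E[Y] = 2 * 0.5 - 3 = -2

-2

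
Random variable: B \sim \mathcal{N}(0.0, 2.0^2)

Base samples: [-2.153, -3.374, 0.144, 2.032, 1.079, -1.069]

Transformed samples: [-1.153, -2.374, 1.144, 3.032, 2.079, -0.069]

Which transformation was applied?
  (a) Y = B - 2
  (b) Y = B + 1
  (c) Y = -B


Checking option (b) Y = B + 1:
  B = -2.153 -> Y = -1.153 ✓
  B = -3.374 -> Y = -2.374 ✓
  B = 0.144 -> Y = 1.144 ✓
All samples match this transformation.

(b) B + 1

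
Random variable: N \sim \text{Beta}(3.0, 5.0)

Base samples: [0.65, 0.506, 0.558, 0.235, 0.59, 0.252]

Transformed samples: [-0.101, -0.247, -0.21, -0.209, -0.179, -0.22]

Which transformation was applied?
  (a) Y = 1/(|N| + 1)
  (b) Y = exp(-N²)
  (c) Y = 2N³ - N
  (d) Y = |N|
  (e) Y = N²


Checking option (c) Y = 2N³ - N:
  N = 0.65 -> Y = -0.101 ✓
  N = 0.506 -> Y = -0.247 ✓
  N = 0.558 -> Y = -0.21 ✓
All samples match this transformation.

(c) 2N³ - N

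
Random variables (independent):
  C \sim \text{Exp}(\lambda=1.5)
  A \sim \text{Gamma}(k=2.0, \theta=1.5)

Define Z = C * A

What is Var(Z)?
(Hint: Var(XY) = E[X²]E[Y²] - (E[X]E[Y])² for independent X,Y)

Var(XY) = E[X²]E[Y²] - (E[X]E[Y])²
E[C] = 0.66666667, Var(C) = 0.44444444
E[A] = 3, Var(A) = 4.5
E[C²] = 0.44444444 + 0.66666667² = 0.88888889
E[A²] = 4.5 + 3² = 13.5
Var(Z) = 0.88888889*13.5 - (0.66666667*3)²
= 12 - 4 = 8

8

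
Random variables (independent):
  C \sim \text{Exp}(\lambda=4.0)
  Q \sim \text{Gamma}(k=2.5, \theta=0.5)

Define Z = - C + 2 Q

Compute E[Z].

E[Z] = -1*E[C] + 2*E[Q]
E[C] = 0.25
E[Q] = 1.25
E[Z] = -1*0.25 + 2*1.25 = 2.25

2.25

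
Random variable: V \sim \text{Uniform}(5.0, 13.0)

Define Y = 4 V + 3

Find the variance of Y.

For Y = aV + b: Var(Y) = a² * Var(V)
Var(V) = (13 - 5)^2/12 = 5.3333333
Var(Y) = 4² * 5.3333333 = 16 * 5.3333333 = 85.333333

85.333333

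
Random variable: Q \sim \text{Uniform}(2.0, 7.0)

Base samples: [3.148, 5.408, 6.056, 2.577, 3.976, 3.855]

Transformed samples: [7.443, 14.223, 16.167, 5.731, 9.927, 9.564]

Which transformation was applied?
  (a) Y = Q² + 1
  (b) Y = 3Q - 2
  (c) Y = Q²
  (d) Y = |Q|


Checking option (b) Y = 3Q - 2:
  Q = 3.148 -> Y = 7.443 ✓
  Q = 5.408 -> Y = 14.223 ✓
  Q = 6.056 -> Y = 16.167 ✓
All samples match this transformation.

(b) 3Q - 2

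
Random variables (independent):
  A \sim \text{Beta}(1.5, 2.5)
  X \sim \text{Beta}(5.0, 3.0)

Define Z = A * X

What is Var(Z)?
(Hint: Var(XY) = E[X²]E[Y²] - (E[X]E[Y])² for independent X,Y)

Var(XY) = E[X²]E[Y²] - (E[X]E[Y])²
E[A] = 0.375, Var(A) = 0.046875
E[X] = 0.625, Var(X) = 0.026041667
E[A²] = 0.046875 + 0.375² = 0.1875
E[X²] = 0.026041667 + 0.625² = 0.41666667
Var(Z) = 0.1875*0.41666667 - (0.375*0.625)²
= 0.078125 - 0.054931641 = 0.023193359

0.023193359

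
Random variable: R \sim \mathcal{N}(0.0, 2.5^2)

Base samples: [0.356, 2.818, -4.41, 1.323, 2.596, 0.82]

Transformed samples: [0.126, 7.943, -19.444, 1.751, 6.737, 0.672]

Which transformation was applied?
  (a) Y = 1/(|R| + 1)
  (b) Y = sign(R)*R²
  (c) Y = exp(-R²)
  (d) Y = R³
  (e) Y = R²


Checking option (b) Y = sign(R)*R²:
  R = 0.356 -> Y = 0.126 ✓
  R = 2.818 -> Y = 7.943 ✓
  R = -4.41 -> Y = -19.444 ✓
All samples match this transformation.

(b) sign(R)*R²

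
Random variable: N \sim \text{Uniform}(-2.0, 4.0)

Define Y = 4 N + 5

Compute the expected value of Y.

For Y = 4N + 5:
E[Y] = 4 * E[N] + 5
E[N] = (-2 + 4)/2 = 1
E[Y] = 4 * 1 + 5 = 9

9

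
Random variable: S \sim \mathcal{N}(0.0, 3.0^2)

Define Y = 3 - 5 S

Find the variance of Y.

For Y = aS + b: Var(Y) = a² * Var(S)
Var(S) = 3.0^2 = 9
Var(Y) = (-5)² * 9 = 25 * 9 = 225

225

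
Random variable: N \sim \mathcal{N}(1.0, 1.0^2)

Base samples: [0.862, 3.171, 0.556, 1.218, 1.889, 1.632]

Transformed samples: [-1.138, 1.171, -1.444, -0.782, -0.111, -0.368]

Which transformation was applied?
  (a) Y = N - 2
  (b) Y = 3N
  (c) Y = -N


Checking option (a) Y = N - 2:
  N = 0.862 -> Y = -1.138 ✓
  N = 3.171 -> Y = 1.171 ✓
  N = 0.556 -> Y = -1.444 ✓
All samples match this transformation.

(a) N - 2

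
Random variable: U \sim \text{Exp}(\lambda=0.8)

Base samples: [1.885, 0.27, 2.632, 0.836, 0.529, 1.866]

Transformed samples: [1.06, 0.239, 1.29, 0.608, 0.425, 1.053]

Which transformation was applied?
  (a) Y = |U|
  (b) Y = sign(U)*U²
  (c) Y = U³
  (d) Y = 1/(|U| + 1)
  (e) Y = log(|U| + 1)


Checking option (e) Y = log(|U| + 1):
  U = 1.885 -> Y = 1.06 ✓
  U = 0.27 -> Y = 0.239 ✓
  U = 2.632 -> Y = 1.29 ✓
All samples match this transformation.

(e) log(|U| + 1)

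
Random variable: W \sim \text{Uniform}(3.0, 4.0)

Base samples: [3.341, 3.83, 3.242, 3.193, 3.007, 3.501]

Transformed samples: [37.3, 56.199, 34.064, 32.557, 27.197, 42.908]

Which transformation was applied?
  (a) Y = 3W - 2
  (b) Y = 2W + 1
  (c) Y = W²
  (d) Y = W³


Checking option (d) Y = W³:
  W = 3.341 -> Y = 37.3 ✓
  W = 3.83 -> Y = 56.199 ✓
  W = 3.242 -> Y = 34.064 ✓
All samples match this transformation.

(d) W³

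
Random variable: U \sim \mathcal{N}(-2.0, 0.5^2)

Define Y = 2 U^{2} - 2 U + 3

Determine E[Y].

E[Y] = 2*E[U²] - 2*E[U] + 3
E[U] = -2
E[U²] = Var(U) + (E[U])² = 0.25 + 4 = 4.25
E[Y] = 2*4.25 - 2*(-2) + 3 = 15.5

15.5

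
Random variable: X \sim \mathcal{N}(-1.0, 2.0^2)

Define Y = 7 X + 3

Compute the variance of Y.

For Y = aX + b: Var(Y) = a² * Var(X)
Var(X) = 2.0^2 = 4
Var(Y) = 7² * 4 = 49 * 4 = 196

196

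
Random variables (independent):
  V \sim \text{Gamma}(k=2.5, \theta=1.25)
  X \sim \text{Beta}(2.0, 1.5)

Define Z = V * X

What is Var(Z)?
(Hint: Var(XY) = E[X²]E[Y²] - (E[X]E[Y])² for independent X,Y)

Var(XY) = E[X²]E[Y²] - (E[X]E[Y])²
E[V] = 3.125, Var(V) = 3.90625
E[X] = 0.57142857, Var(X) = 0.054421769
E[V²] = 3.90625 + 3.125² = 13.671875
E[X²] = 0.054421769 + 0.57142857² = 0.38095238
Var(Z) = 13.671875*0.38095238 - (3.125*0.57142857)²
= 5.2083333 - 3.1887755 = 2.0195578

2.0195578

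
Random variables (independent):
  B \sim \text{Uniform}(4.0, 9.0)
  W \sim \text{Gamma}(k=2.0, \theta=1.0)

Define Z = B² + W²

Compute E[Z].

E[Z] = E[B²] + E[W²]
E[B²] = Var(B) + E[B]² = 2.0833333 + 42.25 = 44.333333
E[W²] = Var(W) + E[W]² = 2 + 4 = 6
E[Z] = 44.333333 + 6 = 50.333333

50.333333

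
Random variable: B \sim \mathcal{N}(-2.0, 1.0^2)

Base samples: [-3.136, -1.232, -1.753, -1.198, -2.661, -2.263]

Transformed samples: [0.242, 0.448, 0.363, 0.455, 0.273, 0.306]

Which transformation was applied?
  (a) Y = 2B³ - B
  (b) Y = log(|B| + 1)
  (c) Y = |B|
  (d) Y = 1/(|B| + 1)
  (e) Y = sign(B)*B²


Checking option (d) Y = 1/(|B| + 1):
  B = -3.136 -> Y = 0.242 ✓
  B = -1.232 -> Y = 0.448 ✓
  B = -1.753 -> Y = 0.363 ✓
All samples match this transformation.

(d) 1/(|B| + 1)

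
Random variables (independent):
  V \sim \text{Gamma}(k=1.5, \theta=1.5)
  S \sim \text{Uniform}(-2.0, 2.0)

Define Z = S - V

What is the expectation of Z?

E[Z] = -1*E[V] + 1*E[S]
E[V] = 2.25
E[S] = 0
E[Z] = -1*2.25 + 1*0 = -2.25

-2.25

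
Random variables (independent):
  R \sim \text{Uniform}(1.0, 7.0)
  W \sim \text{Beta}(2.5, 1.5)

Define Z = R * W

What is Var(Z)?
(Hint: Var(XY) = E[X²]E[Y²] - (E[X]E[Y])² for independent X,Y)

Var(XY) = E[X²]E[Y²] - (E[X]E[Y])²
E[R] = 4, Var(R) = 3
E[W] = 0.625, Var(W) = 0.046875
E[R²] = 3 + 4² = 19
E[W²] = 0.046875 + 0.625² = 0.4375
Var(Z) = 19*0.4375 - (4*0.625)²
= 8.3125 - 6.25 = 2.0625

2.0625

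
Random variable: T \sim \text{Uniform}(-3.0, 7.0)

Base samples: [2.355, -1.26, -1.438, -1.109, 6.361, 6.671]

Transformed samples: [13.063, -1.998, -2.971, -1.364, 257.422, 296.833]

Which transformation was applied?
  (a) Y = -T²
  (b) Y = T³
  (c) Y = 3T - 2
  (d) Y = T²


Checking option (b) Y = T³:
  T = 2.355 -> Y = 13.063 ✓
  T = -1.26 -> Y = -1.998 ✓
  T = -1.438 -> Y = -2.971 ✓
All samples match this transformation.

(b) T³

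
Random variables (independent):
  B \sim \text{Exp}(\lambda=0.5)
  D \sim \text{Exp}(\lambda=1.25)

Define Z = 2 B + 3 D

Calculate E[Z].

E[Z] = 2*E[B] + 3*E[D]
E[B] = 2
E[D] = 0.8
E[Z] = 2*2 + 3*0.8 = 6.4

6.4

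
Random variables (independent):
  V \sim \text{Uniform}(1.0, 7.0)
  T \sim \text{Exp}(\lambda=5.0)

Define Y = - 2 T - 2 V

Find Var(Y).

For independent RVs: Var(aX + bY) = a²Var(X) + b²Var(Y)
Var(V) = 3
Var(T) = 0.04
Var(Y) = (-2)²*3 + (-2)²*0.04
= 4*3 + 4*0.04 = 12.16

12.16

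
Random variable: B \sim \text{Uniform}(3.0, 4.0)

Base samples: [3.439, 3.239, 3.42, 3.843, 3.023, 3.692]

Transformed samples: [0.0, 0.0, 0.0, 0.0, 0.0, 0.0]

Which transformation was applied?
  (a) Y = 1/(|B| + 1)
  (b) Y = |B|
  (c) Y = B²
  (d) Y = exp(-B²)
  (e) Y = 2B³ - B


Checking option (d) Y = exp(-B²):
  B = 3.439 -> Y = 0.0 ✓
  B = 3.239 -> Y = 0.0 ✓
  B = 3.42 -> Y = 0.0 ✓
All samples match this transformation.

(d) exp(-B²)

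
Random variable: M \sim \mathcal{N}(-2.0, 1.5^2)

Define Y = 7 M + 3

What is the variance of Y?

For Y = aM + b: Var(Y) = a² * Var(M)
Var(M) = 1.5^2 = 2.25
Var(Y) = 7² * 2.25 = 49 * 2.25 = 110.25

110.25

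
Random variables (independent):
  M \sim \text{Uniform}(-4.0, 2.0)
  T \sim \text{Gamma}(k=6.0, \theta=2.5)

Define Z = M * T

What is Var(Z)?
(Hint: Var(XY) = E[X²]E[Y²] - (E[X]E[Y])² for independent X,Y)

Var(XY) = E[X²]E[Y²] - (E[X]E[Y])²
E[M] = -1, Var(M) = 3
E[T] = 15, Var(T) = 37.5
E[M²] = 3 + (-1)² = 4
E[T²] = 37.5 + 15² = 262.5
Var(Z) = 4*262.5 - (-1*15)²
= 1050 - 225 = 825

825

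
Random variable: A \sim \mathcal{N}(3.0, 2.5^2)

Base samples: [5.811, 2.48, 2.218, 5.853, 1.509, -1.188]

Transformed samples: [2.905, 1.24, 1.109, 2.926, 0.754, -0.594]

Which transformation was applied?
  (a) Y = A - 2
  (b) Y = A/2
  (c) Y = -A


Checking option (b) Y = A/2:
  A = 5.811 -> Y = 2.905 ✓
  A = 2.48 -> Y = 1.24 ✓
  A = 2.218 -> Y = 1.109 ✓
All samples match this transformation.

(b) A/2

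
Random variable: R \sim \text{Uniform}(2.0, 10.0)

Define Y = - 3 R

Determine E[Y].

For Y = -3R:
E[Y] = -3 * E[R]
E[R] = (2 + 10)/2 = 6
E[Y] = -3 * 6 = -18

-18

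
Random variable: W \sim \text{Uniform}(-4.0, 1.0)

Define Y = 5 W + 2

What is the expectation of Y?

For Y = 5W + 2:
E[Y] = 5 * E[W] + 2
E[W] = (-4 + 1)/2 = -1.5
E[Y] = 5 * (-1.5) + 2 = -5.5

-5.5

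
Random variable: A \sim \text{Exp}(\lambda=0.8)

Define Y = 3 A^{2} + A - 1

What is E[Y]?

E[Y] = 3*E[A²] + 1*E[A] - 1
E[A] = 1.25
E[A²] = Var(A) + (E[A])² = 1.5625 + 1.5625 = 3.125
E[Y] = 3*3.125 + 1*1.25 - 1 = 9.625

9.625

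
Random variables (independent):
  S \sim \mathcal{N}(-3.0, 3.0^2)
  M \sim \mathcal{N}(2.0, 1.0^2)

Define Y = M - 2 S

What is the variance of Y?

For independent RVs: Var(aX + bY) = a²Var(X) + b²Var(Y)
Var(S) = 9
Var(M) = 1
Var(Y) = (-2)²*9 + 1²*1
= 4*9 + 1*1 = 37

37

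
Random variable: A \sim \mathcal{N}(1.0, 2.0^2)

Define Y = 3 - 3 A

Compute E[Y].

For Y = -3A + 3:
E[Y] = -3 * E[A] + 3
E[A] = 1.0 = 1
E[Y] = -3 * 1 + 3 = 0

0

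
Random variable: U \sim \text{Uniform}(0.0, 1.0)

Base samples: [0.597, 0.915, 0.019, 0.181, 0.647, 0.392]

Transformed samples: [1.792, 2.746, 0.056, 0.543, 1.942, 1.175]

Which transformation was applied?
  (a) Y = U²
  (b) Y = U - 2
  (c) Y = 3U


Checking option (c) Y = 3U:
  U = 0.597 -> Y = 1.792 ✓
  U = 0.915 -> Y = 2.746 ✓
  U = 0.019 -> Y = 0.056 ✓
All samples match this transformation.

(c) 3U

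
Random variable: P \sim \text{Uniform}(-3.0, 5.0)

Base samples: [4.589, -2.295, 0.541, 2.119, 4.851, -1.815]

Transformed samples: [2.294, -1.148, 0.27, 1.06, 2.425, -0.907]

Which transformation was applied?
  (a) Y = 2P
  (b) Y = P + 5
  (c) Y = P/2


Checking option (c) Y = P/2:
  P = 4.589 -> Y = 2.294 ✓
  P = -2.295 -> Y = -1.148 ✓
  P = 0.541 -> Y = 0.27 ✓
All samples match this transformation.

(c) P/2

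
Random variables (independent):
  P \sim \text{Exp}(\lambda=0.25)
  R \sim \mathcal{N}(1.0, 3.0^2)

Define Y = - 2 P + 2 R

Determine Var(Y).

For independent RVs: Var(aX + bY) = a²Var(X) + b²Var(Y)
Var(P) = 16
Var(R) = 9
Var(Y) = (-2)²*16 + 2²*9
= 4*16 + 4*9 = 100

100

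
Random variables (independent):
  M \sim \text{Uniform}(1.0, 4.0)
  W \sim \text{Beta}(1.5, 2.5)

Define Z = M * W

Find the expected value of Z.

For independent RVs: E[XY] = E[X]*E[Y]
E[M] = 2.5
E[W] = 0.375
E[Z] = 2.5 * 0.375 = 0.9375

0.9375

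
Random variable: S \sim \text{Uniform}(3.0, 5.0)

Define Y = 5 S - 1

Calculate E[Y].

For Y = 5S - 1:
E[Y] = 5 * E[S] - 1
E[S] = (3 + 5)/2 = 4
E[Y] = 5 * 4 - 1 = 19

19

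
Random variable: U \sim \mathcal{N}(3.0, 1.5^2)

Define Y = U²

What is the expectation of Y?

Using E[X²] = Var(X) + (E[X])²:
E[U] = 3
Var(U) = 1.5^2 = 2.25
E[U²] = 2.25 + 3² = 2.25 + 9 = 11.25

11.25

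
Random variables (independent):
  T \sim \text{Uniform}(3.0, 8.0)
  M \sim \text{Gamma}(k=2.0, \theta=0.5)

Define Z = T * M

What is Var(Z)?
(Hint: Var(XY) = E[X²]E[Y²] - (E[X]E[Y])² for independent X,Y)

Var(XY) = E[X²]E[Y²] - (E[X]E[Y])²
E[T] = 5.5, Var(T) = 2.0833333
E[M] = 1, Var(M) = 0.5
E[T²] = 2.0833333 + 5.5² = 32.333333
E[M²] = 0.5 + 1² = 1.5
Var(Z) = 32.333333*1.5 - (5.5*1)²
= 48.5 - 30.25 = 18.25

18.25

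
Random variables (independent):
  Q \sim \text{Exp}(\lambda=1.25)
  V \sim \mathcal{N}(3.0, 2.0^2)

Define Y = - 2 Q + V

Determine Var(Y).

For independent RVs: Var(aX + bY) = a²Var(X) + b²Var(Y)
Var(Q) = 0.64
Var(V) = 4
Var(Y) = (-2)²*0.64 + 1²*4
= 4*0.64 + 1*4 = 6.56

6.56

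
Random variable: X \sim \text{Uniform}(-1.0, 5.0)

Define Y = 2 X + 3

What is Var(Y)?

For Y = aX + b: Var(Y) = a² * Var(X)
Var(X) = (5 + 1)^2/12 = 3
Var(Y) = 2² * 3 = 4 * 3 = 12

12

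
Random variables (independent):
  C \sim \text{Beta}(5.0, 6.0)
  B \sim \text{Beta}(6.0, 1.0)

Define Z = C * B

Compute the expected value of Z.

For independent RVs: E[XY] = E[X]*E[Y]
E[C] = 0.45454545
E[B] = 0.85714286
E[Z] = 0.45454545 * 0.85714286 = 0.38961039

0.38961039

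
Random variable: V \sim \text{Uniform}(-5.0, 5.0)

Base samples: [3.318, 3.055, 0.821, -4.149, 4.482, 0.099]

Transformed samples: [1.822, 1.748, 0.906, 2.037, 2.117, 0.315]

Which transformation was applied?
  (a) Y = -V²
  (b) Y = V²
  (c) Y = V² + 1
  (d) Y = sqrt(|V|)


Checking option (d) Y = sqrt(|V|):
  V = 3.318 -> Y = 1.822 ✓
  V = 3.055 -> Y = 1.748 ✓
  V = 0.821 -> Y = 0.906 ✓
All samples match this transformation.

(d) sqrt(|V|)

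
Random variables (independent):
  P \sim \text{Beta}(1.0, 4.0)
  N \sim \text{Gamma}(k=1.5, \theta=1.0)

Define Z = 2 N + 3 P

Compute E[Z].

E[Z] = 3*E[P] + 2*E[N]
E[P] = 0.2
E[N] = 1.5
E[Z] = 3*0.2 + 2*1.5 = 3.6

3.6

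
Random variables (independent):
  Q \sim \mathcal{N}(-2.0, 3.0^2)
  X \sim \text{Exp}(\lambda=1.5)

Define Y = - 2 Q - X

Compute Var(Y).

For independent RVs: Var(aX + bY) = a²Var(X) + b²Var(Y)
Var(Q) = 9
Var(X) = 0.44444444
Var(Y) = (-2)²*9 + (-1)²*0.44444444
= 4*9 + 1*0.44444444 = 36.444444

36.444444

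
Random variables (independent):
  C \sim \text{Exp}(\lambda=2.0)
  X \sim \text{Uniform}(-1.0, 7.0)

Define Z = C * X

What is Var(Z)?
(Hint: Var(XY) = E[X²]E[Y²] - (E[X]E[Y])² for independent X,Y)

Var(XY) = E[X²]E[Y²] - (E[X]E[Y])²
E[C] = 0.5, Var(C) = 0.25
E[X] = 3, Var(X) = 5.3333333
E[C²] = 0.25 + 0.5² = 0.5
E[X²] = 5.3333333 + 3² = 14.333333
Var(Z) = 0.5*14.333333 - (0.5*3)²
= 7.1666667 - 2.25 = 4.9166667

4.9166667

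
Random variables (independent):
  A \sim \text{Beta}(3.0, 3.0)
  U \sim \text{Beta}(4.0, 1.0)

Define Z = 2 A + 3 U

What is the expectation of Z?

E[Z] = 2*E[A] + 3*E[U]
E[A] = 0.5
E[U] = 0.8
E[Z] = 2*0.5 + 3*0.8 = 3.4

3.4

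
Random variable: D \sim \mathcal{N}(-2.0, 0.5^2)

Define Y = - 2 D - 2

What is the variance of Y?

For Y = aD + b: Var(Y) = a² * Var(D)
Var(D) = 0.5^2 = 0.25
Var(Y) = (-2)² * 0.25 = 4 * 0.25 = 1

1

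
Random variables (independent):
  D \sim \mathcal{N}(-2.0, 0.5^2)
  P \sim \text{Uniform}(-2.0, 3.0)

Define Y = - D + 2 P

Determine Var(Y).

For independent RVs: Var(aX + bY) = a²Var(X) + b²Var(Y)
Var(D) = 0.25
Var(P) = 2.0833333
Var(Y) = (-1)²*0.25 + 2²*2.0833333
= 1*0.25 + 4*2.0833333 = 8.5833333

8.5833333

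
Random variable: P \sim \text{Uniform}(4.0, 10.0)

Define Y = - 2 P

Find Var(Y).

For Y = aP + b: Var(Y) = a² * Var(P)
Var(P) = (10 - 4)^2/12 = 3
Var(Y) = (-2)² * 3 = 4 * 3 = 12

12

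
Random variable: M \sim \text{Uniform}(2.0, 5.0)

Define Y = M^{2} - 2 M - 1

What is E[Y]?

E[Y] = 1*E[M²] - 2*E[M] - 1
E[M] = 3.5
E[M²] = Var(M) + (E[M])² = 0.75 + 12.25 = 13
E[Y] = 1*13 - 2*3.5 - 1 = 5

5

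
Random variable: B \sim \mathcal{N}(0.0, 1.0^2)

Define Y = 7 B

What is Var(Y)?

For Y = aB + b: Var(Y) = a² * Var(B)
Var(B) = 1.0^2 = 1
Var(Y) = 7² * 1 = 49 * 1 = 49

49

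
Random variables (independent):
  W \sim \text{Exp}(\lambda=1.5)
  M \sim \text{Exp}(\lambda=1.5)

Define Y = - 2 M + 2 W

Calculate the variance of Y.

For independent RVs: Var(aX + bY) = a²Var(X) + b²Var(Y)
Var(W) = 0.44444444
Var(M) = 0.44444444
Var(Y) = 2²*0.44444444 + (-2)²*0.44444444
= 4*0.44444444 + 4*0.44444444 = 3.5555556

3.5555556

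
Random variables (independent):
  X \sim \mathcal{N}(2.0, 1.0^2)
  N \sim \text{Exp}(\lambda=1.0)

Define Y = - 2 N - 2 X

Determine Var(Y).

For independent RVs: Var(aX + bY) = a²Var(X) + b²Var(Y)
Var(X) = 1
Var(N) = 1
Var(Y) = (-2)²*1 + (-2)²*1
= 4*1 + 4*1 = 8

8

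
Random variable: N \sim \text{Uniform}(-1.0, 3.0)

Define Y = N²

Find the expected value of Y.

Using E[X²] = Var(X) + (E[X])²:
E[N] = 1
Var(N) = (3 + 1)^2/12 = 1.3333333
E[N²] = 1.3333333 + 1² = 1.3333333 + 1 = 2.3333333

2.3333333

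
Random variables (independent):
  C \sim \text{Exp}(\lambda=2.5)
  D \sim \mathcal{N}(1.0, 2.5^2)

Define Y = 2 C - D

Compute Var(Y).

For independent RVs: Var(aX + bY) = a²Var(X) + b²Var(Y)
Var(C) = 0.16
Var(D) = 6.25
Var(Y) = 2²*0.16 + (-1)²*6.25
= 4*0.16 + 1*6.25 = 6.89

6.89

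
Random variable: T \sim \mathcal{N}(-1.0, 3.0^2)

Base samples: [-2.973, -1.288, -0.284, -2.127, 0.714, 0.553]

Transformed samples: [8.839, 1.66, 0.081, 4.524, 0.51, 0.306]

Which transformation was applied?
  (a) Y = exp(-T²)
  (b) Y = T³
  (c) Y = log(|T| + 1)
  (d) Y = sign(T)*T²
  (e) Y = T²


Checking option (e) Y = T²:
  T = -2.973 -> Y = 8.839 ✓
  T = -1.288 -> Y = 1.66 ✓
  T = -0.284 -> Y = 0.081 ✓
All samples match this transformation.

(e) T²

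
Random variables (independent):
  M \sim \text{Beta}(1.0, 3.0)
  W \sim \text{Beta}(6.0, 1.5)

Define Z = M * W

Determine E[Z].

For independent RVs: E[XY] = E[X]*E[Y]
E[M] = 0.25
E[W] = 0.8
E[Z] = 0.25 * 0.8 = 0.2

0.2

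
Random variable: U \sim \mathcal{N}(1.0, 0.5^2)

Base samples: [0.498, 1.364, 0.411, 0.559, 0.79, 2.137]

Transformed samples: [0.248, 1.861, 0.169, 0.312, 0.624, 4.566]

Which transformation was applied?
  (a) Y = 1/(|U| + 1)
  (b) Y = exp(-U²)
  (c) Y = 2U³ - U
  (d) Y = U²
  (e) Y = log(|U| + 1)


Checking option (d) Y = U²:
  U = 0.498 -> Y = 0.248 ✓
  U = 1.364 -> Y = 1.861 ✓
  U = 0.411 -> Y = 0.169 ✓
All samples match this transformation.

(d) U²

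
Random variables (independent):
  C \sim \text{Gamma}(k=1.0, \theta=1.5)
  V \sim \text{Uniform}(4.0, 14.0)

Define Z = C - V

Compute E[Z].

E[Z] = 1*E[C] - 1*E[V]
E[C] = 1.5
E[V] = 9
E[Z] = 1*1.5 - 1*9 = -7.5

-7.5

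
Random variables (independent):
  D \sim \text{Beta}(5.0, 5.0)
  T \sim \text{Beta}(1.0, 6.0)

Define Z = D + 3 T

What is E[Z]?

E[Z] = 1*E[D] + 3*E[T]
E[D] = 0.5
E[T] = 0.14285714
E[Z] = 1*0.5 + 3*0.14285714 = 0.92857143

0.92857143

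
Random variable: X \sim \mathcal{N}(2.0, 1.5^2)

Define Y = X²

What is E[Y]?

Using E[X²] = Var(X) + (E[X])²:
E[X] = 2
Var(X) = 1.5^2 = 2.25
E[X²] = 2.25 + 2² = 2.25 + 4 = 6.25

6.25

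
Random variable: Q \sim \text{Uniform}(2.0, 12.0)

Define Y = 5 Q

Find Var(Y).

For Y = aQ + b: Var(Y) = a² * Var(Q)
Var(Q) = (12 - 2)^2/12 = 8.3333333
Var(Y) = 5² * 8.3333333 = 25 * 8.3333333 = 208.33333

208.33333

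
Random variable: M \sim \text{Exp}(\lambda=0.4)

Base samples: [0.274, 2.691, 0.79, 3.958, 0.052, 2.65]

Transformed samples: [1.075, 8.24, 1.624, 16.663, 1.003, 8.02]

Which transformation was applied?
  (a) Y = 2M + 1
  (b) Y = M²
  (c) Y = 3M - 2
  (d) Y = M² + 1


Checking option (d) Y = M² + 1:
  M = 0.274 -> Y = 1.075 ✓
  M = 2.691 -> Y = 8.24 ✓
  M = 0.79 -> Y = 1.624 ✓
All samples match this transformation.

(d) M² + 1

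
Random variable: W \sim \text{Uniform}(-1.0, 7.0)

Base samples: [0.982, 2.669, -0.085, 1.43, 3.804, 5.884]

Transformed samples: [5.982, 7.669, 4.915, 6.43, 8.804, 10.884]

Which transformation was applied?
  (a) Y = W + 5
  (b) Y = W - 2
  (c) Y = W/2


Checking option (a) Y = W + 5:
  W = 0.982 -> Y = 5.982 ✓
  W = 2.669 -> Y = 7.669 ✓
  W = -0.085 -> Y = 4.915 ✓
All samples match this transformation.

(a) W + 5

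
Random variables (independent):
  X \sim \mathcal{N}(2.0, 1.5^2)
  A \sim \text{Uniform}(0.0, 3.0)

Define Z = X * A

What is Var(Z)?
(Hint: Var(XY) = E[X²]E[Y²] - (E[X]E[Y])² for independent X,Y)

Var(XY) = E[X²]E[Y²] - (E[X]E[Y])²
E[X] = 2, Var(X) = 2.25
E[A] = 1.5, Var(A) = 0.75
E[X²] = 2.25 + 2² = 6.25
E[A²] = 0.75 + 1.5² = 3
Var(Z) = 6.25*3 - (2*1.5)²
= 18.75 - 9 = 9.75

9.75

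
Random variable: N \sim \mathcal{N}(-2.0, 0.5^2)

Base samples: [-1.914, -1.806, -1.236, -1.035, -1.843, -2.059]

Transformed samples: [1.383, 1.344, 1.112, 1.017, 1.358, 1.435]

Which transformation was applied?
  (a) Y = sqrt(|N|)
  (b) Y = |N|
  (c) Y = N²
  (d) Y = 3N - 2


Checking option (a) Y = sqrt(|N|):
  N = -1.914 -> Y = 1.383 ✓
  N = -1.806 -> Y = 1.344 ✓
  N = -1.236 -> Y = 1.112 ✓
All samples match this transformation.

(a) sqrt(|N|)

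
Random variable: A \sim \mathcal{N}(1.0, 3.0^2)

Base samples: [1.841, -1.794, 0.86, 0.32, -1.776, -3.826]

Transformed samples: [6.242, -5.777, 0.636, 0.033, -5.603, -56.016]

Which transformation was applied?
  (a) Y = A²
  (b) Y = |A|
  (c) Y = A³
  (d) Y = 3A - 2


Checking option (c) Y = A³:
  A = 1.841 -> Y = 6.242 ✓
  A = -1.794 -> Y = -5.777 ✓
  A = 0.86 -> Y = 0.636 ✓
All samples match this transformation.

(c) A³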